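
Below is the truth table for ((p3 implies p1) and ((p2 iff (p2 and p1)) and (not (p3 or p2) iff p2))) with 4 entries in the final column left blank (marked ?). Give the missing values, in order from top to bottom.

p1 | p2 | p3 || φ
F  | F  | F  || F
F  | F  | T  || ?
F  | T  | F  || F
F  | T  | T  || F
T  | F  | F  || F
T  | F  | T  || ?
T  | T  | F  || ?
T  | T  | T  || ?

Row p1=F, p2=F, p3=T: (p3 implies p1) = F, ((p2 iff (p2 and p1)) and (not (p3 or p2) iff p2)) = T, so the formula = F.
Row p1=T, p2=F, p3=T: (p3 implies p1) = T, ((p2 iff (p2 and p1)) and (not (p3 or p2) iff p2)) = T, so the formula = T.
Row p1=T, p2=T, p3=F: (p3 implies p1) = T, ((p2 iff (p2 and p1)) and (not (p3 or p2) iff p2)) = F, so the formula = F.
Row p1=T, p2=T, p3=T: (p3 implies p1) = T, ((p2 iff (p2 and p1)) and (not (p3 or p2) iff p2)) = F, so the formula = F.

F, T, F, F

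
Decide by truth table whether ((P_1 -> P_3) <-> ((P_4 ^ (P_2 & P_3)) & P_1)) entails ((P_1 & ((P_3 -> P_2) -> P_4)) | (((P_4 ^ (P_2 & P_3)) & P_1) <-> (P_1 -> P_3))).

P_1 | P_2 | P_3 | P_4 | φ | ψ
--- | --- | --- | --- | - | -
 1  |  1  |  1  |  1  | 0 | 1
 1  |  1  |  1  |  0  | 1 | 1
 1  |  1  |  0  |  1  | 0 | 1
 1  |  1  |  0  |  0  | 1 | 1
 1  |  0  |  1  |  1  | 1 | 1
 1  |  0  |  1  |  0  | 0 | 1
 1  |  0  |  0  |  1  | 0 | 1
 1  |  0  |  0  |  0  | 1 | 1
 0  |  1  |  1  |  1  | 0 | 0
 0  |  1  |  1  |  0  | 0 | 0
 0  |  1  |  0  |  1  | 0 | 0
 0  |  1  |  0  |  0  | 0 | 0
 0  |  0  |  1  |  1  | 0 | 0
 0  |  0  |  1  |  0  | 0 | 0
 0  |  0  |  0  |  1  | 0 | 0
 0  |  0  |  0  |  0  | 0 | 0
In every row where φ is true, ψ is also true, so φ ⊨ ψ.

yes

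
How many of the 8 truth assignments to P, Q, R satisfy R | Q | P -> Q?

P  Q  R     (Q | P)  (R | (Q | P))  ((R | (Q | P)) -> Q)
1  1  1        1           1                 1          
1  1  0        1           1                 1          
1  0  1        1           1                 0          
1  0  0        1           1                 0          
0  1  1        1           1                 1          
0  1  0        1           1                 1          
0  0  1        0           1                 0          
0  0  0        0           0                 1          
The formula is true on 5 of the 8 rows.

5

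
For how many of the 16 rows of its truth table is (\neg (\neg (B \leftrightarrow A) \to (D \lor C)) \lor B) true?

A | B | C | D | (B \leftrightarrow A) | \neg (B \leftrightarrow A) | (D \lor C) | φ
- | - | - | - | --------------------- | -------------------------- | ---------- | -
T | T | T | T |           T           |             F              |     T      | T
T | T | T | F |           T           |             F              |     T      | T
T | T | F | T |           T           |             F              |     T      | T
T | T | F | F |           T           |             F              |     F      | T
T | F | T | T |           F           |             T              |     T      | F
T | F | T | F |           F           |             T              |     T      | F
T | F | F | T |           F           |             T              |     T      | F
T | F | F | F |           F           |             T              |     F      | T
F | T | T | T |           F           |             T              |     T      | T
F | T | T | F |           F           |             T              |     T      | T
F | T | F | T |           F           |             T              |     T      | T
F | T | F | F |           F           |             T              |     F      | T
F | F | T | T |           T           |             F              |     T      | F
F | F | T | F |           T           |             F              |     T      | F
F | F | F | T |           T           |             F              |     T      | F
F | F | F | F |           T           |             F              |     F      | F
The formula is true on 9 of the 16 rows.

9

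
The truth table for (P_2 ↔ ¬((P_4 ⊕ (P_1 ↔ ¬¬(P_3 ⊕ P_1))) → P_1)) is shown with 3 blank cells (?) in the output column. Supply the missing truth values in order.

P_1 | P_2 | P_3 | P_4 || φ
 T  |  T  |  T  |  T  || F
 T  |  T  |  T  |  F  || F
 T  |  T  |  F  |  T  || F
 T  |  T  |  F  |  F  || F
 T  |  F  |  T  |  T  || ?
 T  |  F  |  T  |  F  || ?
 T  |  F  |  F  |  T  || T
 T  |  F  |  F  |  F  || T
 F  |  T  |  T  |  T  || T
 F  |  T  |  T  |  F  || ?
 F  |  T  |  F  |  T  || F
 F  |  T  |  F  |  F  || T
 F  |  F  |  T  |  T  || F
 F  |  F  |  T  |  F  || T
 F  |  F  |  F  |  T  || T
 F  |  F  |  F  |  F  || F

T, T, F

Row P_1=T, P_2=F, P_3=T, P_4=T: ¬((P_4 ⊕ (P_1 ↔ ¬¬(P_3 ⊕ P_1))) → P_1) = F, so the formula = T.
Row P_1=T, P_2=F, P_3=T, P_4=F: ¬((P_4 ⊕ (P_1 ↔ ¬¬(P_3 ⊕ P_1))) → P_1) = F, so the formula = T.
Row P_1=F, P_2=T, P_3=T, P_4=F: ¬((P_4 ⊕ (P_1 ↔ ¬¬(P_3 ⊕ P_1))) → P_1) = F, so the formula = F.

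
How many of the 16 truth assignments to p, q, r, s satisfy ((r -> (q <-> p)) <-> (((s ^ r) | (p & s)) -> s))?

  p   |   q   |   r   |   s   |   φ  
----- | ----- | ----- | ----- | -----
 True |  True |  True |  True |  True
 True |  True |  True | False | False
 True |  True | False |  True |  True
 True |  True | False | False |  True
 True | False |  True |  True | False
 True | False |  True | False |  True
 True | False | False |  True |  True
 True | False | False | False |  True
False |  True |  True |  True | False
False |  True |  True | False |  True
False |  True | False |  True |  True
False |  True | False | False |  True
False | False |  True |  True |  True
False | False |  True | False | False
False | False | False |  True |  True
False | False | False | False |  True
The formula is true on 12 of the 16 rows.

12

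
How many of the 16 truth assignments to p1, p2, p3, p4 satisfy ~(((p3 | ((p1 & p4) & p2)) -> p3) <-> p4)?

9

  p1     p2     p3     p4      (p1 & p4)  ((p1 & p4) & p2)  (p3 | ((p1 & p4) & p2))    φ  
False  False  False  False       False         False                 False            True
False  False  False   True       False         False                 False           False
False  False   True  False       False         False                  True            True
False  False   True   True       False         False                  True           False
False   True  False  False       False         False                 False            True
False   True  False   True       False         False                 False           False
False   True   True  False       False         False                  True            True
False   True   True   True       False         False                  True           False
 True  False  False  False       False         False                 False            True
 True  False  False   True        True         False                 False           False
 True  False   True  False       False         False                  True            True
 True  False   True   True        True         False                  True           False
 True   True  False  False       False         False                 False            True
 True   True  False   True        True          True                  True            True
 True   True   True  False       False         False                  True            True
 True   True   True   True        True          True                  True           False
The formula is true on 9 of the 16 rows.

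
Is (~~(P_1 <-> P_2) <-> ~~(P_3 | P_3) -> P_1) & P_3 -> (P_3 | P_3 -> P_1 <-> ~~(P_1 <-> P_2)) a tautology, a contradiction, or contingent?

P_1 | P_2 | P_3 || φ
 0  |  0  |  0  || 1
 0  |  0  |  1  || 1
 0  |  1  |  0  || 1
 0  |  1  |  1  || 1
 1  |  0  |  0  || 1
 1  |  0  |  1  || 1
 1  |  1  |  0  || 1
 1  |  1  |  1  || 1
Every row is 1, so the formula is a tautology.

tautology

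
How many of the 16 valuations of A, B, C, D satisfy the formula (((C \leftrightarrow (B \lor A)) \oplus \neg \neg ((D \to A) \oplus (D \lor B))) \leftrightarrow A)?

8

A  B  C  D  |  (B \lor A)  (D \to A)  (D \lor B)  φ
1  1  1  1  |      1           1          1       1
1  1  1  0  |      1           1          1       1
1  1  0  1  |      1           1          1       0
1  1  0  0  |      1           1          1       0
1  0  1  1  |      1           1          1       1
1  0  1  0  |      1           1          0       0
1  0  0  1  |      1           1          1       0
1  0  0  0  |      1           1          0       1
0  1  1  1  |      1           0          1       1
0  1  1  0  |      1           1          1       0
0  1  0  1  |      1           0          1       0
0  1  0  0  |      1           1          1       1
0  0  1  1  |      0           0          1       0
0  0  1  0  |      0           1          0       0
0  0  0  1  |      0           0          1       1
0  0  0  0  |      0           1          0       1
The formula is true on 8 of the 16 rows.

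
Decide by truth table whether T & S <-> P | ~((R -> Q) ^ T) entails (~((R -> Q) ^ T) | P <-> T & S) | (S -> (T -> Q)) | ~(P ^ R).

P | Q | R | S | T | φ | ψ
- | - | - | - | - | - | -
1 | 1 | 1 | 1 | 1 | 1 | 1
1 | 1 | 1 | 1 | 0 | 0 | 1
1 | 1 | 1 | 0 | 1 | 0 | 1
1 | 1 | 1 | 0 | 0 | 0 | 1
1 | 1 | 0 | 1 | 1 | 1 | 1
1 | 1 | 0 | 1 | 0 | 0 | 1
1 | 1 | 0 | 0 | 1 | 0 | 1
1 | 1 | 0 | 0 | 0 | 0 | 1
1 | 0 | 1 | 1 | 1 | 1 | 1
1 | 0 | 1 | 1 | 0 | 0 | 1
1 | 0 | 1 | 0 | 1 | 0 | 1
1 | 0 | 1 | 0 | 0 | 0 | 1
1 | 0 | 0 | 1 | 1 | 1 | 1
1 | 0 | 0 | 1 | 0 | 0 | 1
1 | 0 | 0 | 0 | 1 | 0 | 1
1 | 0 | 0 | 0 | 0 | 0 | 1
0 | 1 | 1 | 1 | 1 | 1 | 1
0 | 1 | 1 | 1 | 0 | 1 | 1
0 | 1 | 1 | 0 | 1 | 0 | 1
0 | 1 | 1 | 0 | 0 | 1 | 1
0 | 1 | 0 | 1 | 1 | 1 | 1
0 | 1 | 0 | 1 | 0 | 1 | 1
0 | 1 | 0 | 0 | 1 | 0 | 1
0 | 1 | 0 | 0 | 0 | 1 | 1
0 | 0 | 1 | 1 | 1 | 0 | 0
0 | 0 | 1 | 1 | 0 | 0 | 1
0 | 0 | 1 | 0 | 1 | 1 | 1
0 | 0 | 1 | 0 | 0 | 0 | 1
0 | 0 | 0 | 1 | 1 | 1 | 1
0 | 0 | 0 | 1 | 0 | 1 | 1
0 | 0 | 0 | 0 | 1 | 0 | 1
0 | 0 | 0 | 0 | 0 | 1 | 1
In every row where φ is true, ψ is also true, so φ ⊨ ψ.

yes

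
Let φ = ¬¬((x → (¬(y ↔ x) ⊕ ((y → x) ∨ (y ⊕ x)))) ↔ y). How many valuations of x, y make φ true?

x | y || (y ↔ x) | ¬(y ↔ x) | (y → x) | (y ⊕ x) | ((y → x) ∨ (y ⊕ x)) | φ
1 | 1 ||    1    |    0     |    1    |    0    |          1          | 1
1 | 0 ||    0    |    1     |    1    |    1    |          1          | 1
0 | 1 ||    0    |    1     |    0    |    1    |          1          | 1
0 | 0 ||    1    |    0     |    1    |    0    |          1          | 0
The formula is true on 3 of the 4 rows.

3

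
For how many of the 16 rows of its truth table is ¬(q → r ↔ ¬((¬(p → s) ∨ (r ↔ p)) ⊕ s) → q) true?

7

  p   |   q   |   r   |   s   | (q → r) | (p → s) | ¬(p → s) | (r ↔ p) | (¬(p → s) ∨ (r ↔ p)) | ((¬(p → s) ∨ (r ↔ p)) ⊕ s) | ¬((¬(p → s) ∨ (r ↔ p)) ⊕ s) |   φ  
----- | ----- | ----- | ----- | ------- | ------- | -------- | ------- | -------------------- | -------------------------- | --------------------------- | -----
 True |  True |  True |  True |   True  |   True  |  False   |   True  |         True         |           False            |             True            | False
 True |  True |  True | False |   True  |  False  |   True   |   True  |         True         |            True            |            False            | False
 True |  True | False |  True |  False  |   True  |  False   |  False  |        False         |            True            |            False            |  True
 True |  True | False | False |  False  |  False  |   True   |  False  |         True         |            True            |            False            |  True
 True | False |  True |  True |   True  |   True  |  False   |   True  |         True         |           False            |             True            |  True
 True | False |  True | False |   True  |  False  |   True   |   True  |         True         |            True            |            False            | False
 True | False | False |  True |   True  |   True  |  False   |  False  |        False         |            True            |            False            | False
 True | False | False | False |   True  |  False  |   True   |  False  |         True         |            True            |            False            | False
False |  True |  True |  True |   True  |   True  |  False   |  False  |        False         |            True            |            False            | False
False |  True |  True | False |   True  |   True  |  False   |  False  |        False         |           False            |             True            | False
False |  True | False |  True |  False  |   True  |  False   |   True  |         True         |           False            |             True            |  True
False |  True | False | False |  False  |   True  |  False   |   True  |         True         |            True            |            False            |  True
False | False |  True |  True |   True  |   True  |  False   |  False  |        False         |            True            |            False            | False
False | False |  True | False |   True  |   True  |  False   |  False  |        False         |           False            |             True            |  True
False | False | False |  True |   True  |   True  |  False   |   True  |         True         |           False            |             True            |  True
False | False | False | False |   True  |   True  |  False   |   True  |         True         |            True            |            False            | False
The formula is true on 7 of the 16 rows.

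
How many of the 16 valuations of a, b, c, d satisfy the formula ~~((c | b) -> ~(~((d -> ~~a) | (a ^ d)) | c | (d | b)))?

  a      b      c      d       (c | b)    ~a    ~~a   (d -> ~~a)  (a ^ d)  ((d -> ~~a) | (a ^ d))  ~((d -> ~~a) | (a ^ d))  (d | b)    φ  
 True   True   True   True       True   False   True     True      False            True                    False             True   False
 True   True   True  False       True   False   True     True       True            True                    False             True   False
 True   True  False   True       True   False   True     True      False            True                    False             True   False
 True   True  False  False       True   False   True     True       True            True                    False             True   False
 True  False   True   True       True   False   True     True      False            True                    False             True   False
 True  False   True  False       True   False   True     True       True            True                    False            False   False
 True  False  False   True      False   False   True     True      False            True                    False             True    True
 True  False  False  False      False   False   True     True       True            True                    False            False    True
False   True   True   True       True    True  False    False       True            True                    False             True   False
False   True   True  False       True    True  False     True      False            True                    False             True   False
False   True  False   True       True    True  False    False       True            True                    False             True   False
False   True  False  False       True    True  False     True      False            True                    False             True   False
False  False   True   True       True    True  False    False       True            True                    False             True   False
False  False   True  False       True    True  False     True      False            True                    False            False   False
False  False  False   True      False    True  False    False       True            True                    False             True    True
False  False  False  False      False    True  False     True      False            True                    False            False    True
The formula is true on 4 of the 16 rows.

4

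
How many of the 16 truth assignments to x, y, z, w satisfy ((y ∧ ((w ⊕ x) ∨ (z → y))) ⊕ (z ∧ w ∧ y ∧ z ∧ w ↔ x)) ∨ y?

12

x  y  z  w  |  φ
0  0  0  0  |  1
0  0  0  1  |  1
0  0  1  0  |  1
0  0  1  1  |  1
0  1  0  0  |  1
0  1  0  1  |  1
0  1  1  0  |  1
0  1  1  1  |  1
1  0  0  0  |  0
1  0  0  1  |  0
1  0  1  0  |  0
1  0  1  1  |  0
1  1  0  0  |  1
1  1  0  1  |  1
1  1  1  0  |  1
1  1  1  1  |  1
The formula is true on 12 of the 16 rows.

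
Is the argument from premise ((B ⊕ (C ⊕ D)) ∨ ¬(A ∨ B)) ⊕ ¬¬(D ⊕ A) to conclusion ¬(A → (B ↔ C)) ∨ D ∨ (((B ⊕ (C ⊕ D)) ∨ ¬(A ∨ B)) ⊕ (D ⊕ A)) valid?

A | B | C | D | φ | ψ
- | - | - | - | - | -
T | T | T | T | T | T
T | T | T | F | T | T
T | T | F | T | F | T
T | T | F | F | F | T
T | F | T | T | F | T
T | F | T | F | F | T
T | F | F | T | T | T
T | F | F | F | T | T
F | T | T | T | F | T
F | T | T | F | F | F
F | T | F | T | T | T
F | T | F | F | T | T
F | F | T | T | F | T
F | F | T | F | T | T
F | F | F | T | F | T
F | F | F | F | T | T
In every row where φ is true, ψ is also true, so φ ⊨ ψ.

yes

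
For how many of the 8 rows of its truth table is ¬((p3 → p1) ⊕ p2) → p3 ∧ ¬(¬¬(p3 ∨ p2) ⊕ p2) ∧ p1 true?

5

p1 | p2 | p3 || (p3 → p1) | ((p3 → p1) ⊕ p2) | ¬((p3 → p1) ⊕ p2) | (p3 ∨ p2) | ¬(p3 ∨ p2) | ¬¬(p3 ∨ p2) | (¬¬(p3 ∨ p2) ⊕ p2) | ¬(¬¬(p3 ∨ p2) ⊕ p2) | φ
1  | 1  | 1  ||     1     |        0         |         1         |     1     |     0      |      1      |         0          |          1          | 1
1  | 1  | 0  ||     1     |        0         |         1         |     1     |     0      |      1      |         0          |          1          | 0
1  | 0  | 1  ||     1     |        1         |         0         |     1     |     0      |      1      |         1          |          0          | 1
1  | 0  | 0  ||     1     |        1         |         0         |     0     |     1      |      0      |         0          |          1          | 1
0  | 1  | 1  ||     0     |        1         |         0         |     1     |     0      |      1      |         0          |          1          | 1
0  | 1  | 0  ||     1     |        0         |         1         |     1     |     0      |      1      |         0          |          1          | 0
0  | 0  | 1  ||     0     |        0         |         1         |     1     |     0      |      1      |         1          |          0          | 0
0  | 0  | 0  ||     1     |        1         |         0         |     0     |     1      |      0      |         0          |          1          | 1
The formula is true on 5 of the 8 rows.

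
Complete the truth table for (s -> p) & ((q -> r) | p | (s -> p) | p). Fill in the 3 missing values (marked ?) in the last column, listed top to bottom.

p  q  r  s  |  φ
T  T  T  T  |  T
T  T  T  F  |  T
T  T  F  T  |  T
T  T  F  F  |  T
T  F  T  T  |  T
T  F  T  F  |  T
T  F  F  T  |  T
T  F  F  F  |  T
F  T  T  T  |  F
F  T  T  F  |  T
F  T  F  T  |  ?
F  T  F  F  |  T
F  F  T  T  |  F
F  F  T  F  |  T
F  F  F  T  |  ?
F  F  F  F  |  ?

F, F, T

Row p=F, q=T, r=F, s=T: (s -> p) = F, ((q -> r) | p | (s -> p) | p) = F, so the formula = F.
Row p=F, q=F, r=F, s=T: (s -> p) = F, ((q -> r) | p | (s -> p) | p) = T, so the formula = F.
Row p=F, q=F, r=F, s=F: (s -> p) = T, ((q -> r) | p | (s -> p) | p) = T, so the formula = T.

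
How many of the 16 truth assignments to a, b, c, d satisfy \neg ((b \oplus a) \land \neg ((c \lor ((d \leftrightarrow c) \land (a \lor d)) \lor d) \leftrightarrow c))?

13

a | b | c | d | (b \oplus a) | (d \leftrightarrow c) | (a \lor d) | φ
- | - | - | - | ------------ | --------------------- | ---------- | -
F | F | F | F |      F       |           T           |     F      | T
F | F | F | T |      F       |           F           |     T      | T
F | F | T | F |      F       |           F           |     F      | T
F | F | T | T |      F       |           T           |     T      | T
F | T | F | F |      T       |           T           |     F      | T
F | T | F | T |      T       |           F           |     T      | F
F | T | T | F |      T       |           F           |     F      | T
F | T | T | T |      T       |           T           |     T      | T
T | F | F | F |      T       |           T           |     T      | F
T | F | F | T |      T       |           F           |     T      | F
T | F | T | F |      T       |           F           |     T      | T
T | F | T | T |      T       |           T           |     T      | T
T | T | F | F |      F       |           T           |     T      | T
T | T | F | T |      F       |           F           |     T      | T
T | T | T | F |      F       |           F           |     T      | T
T | T | T | T |      F       |           T           |     T      | T
The formula is true on 13 of the 16 rows.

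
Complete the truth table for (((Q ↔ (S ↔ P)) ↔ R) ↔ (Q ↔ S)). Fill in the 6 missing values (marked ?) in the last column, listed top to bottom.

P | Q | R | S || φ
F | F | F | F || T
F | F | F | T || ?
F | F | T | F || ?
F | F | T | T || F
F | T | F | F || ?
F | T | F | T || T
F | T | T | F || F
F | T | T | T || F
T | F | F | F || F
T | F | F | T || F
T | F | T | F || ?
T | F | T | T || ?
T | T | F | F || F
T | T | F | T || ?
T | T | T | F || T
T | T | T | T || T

T, F, T, T, T, F

Row P=F, Q=F, R=F, S=T: ((Q ↔ (S ↔ P)) ↔ R) = F, (Q ↔ S) = F, so the formula = T.
Row P=F, Q=F, R=T, S=F: ((Q ↔ (S ↔ P)) ↔ R) = F, (Q ↔ S) = T, so the formula = F.
Row P=F, Q=T, R=F, S=F: ((Q ↔ (S ↔ P)) ↔ R) = F, (Q ↔ S) = F, so the formula = T.
Row P=T, Q=F, R=T, S=F: ((Q ↔ (S ↔ P)) ↔ R) = T, (Q ↔ S) = T, so the formula = T.
Row P=T, Q=F, R=T, S=T: ((Q ↔ (S ↔ P)) ↔ R) = F, (Q ↔ S) = F, so the formula = T.
Row P=T, Q=T, R=F, S=T: ((Q ↔ (S ↔ P)) ↔ R) = F, (Q ↔ S) = T, so the formula = F.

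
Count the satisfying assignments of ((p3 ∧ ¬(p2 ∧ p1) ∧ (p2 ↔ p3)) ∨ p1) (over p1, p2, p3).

5

p1 | p2 | p3 || φ
F  | F  | F  || F
F  | F  | T  || F
F  | T  | F  || F
F  | T  | T  || T
T  | F  | F  || T
T  | F  | T  || T
T  | T  | F  || T
T  | T  | T  || T
The formula is true on 5 of the 8 rows.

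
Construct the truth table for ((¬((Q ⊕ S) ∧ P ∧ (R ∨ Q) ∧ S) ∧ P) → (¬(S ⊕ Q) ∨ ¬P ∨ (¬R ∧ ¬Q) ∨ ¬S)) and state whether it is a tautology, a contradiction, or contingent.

tautology

P | Q | R | S | (Q ⊕ S) | (R ∨ Q) | ((Q ⊕ S) ∧ P ∧ (R ∨ Q) ∧ S) | ¬((Q ⊕ S) ∧ P ∧ (R ∨ Q) ∧ S) | (S ⊕ Q) | ¬(S ⊕ Q) | ¬P | ¬R | ¬Q | (¬R ∧ ¬Q) | ¬S | φ
- | - | - | - | ------- | ------- | --------------------------- | ---------------------------- | ------- | -------- | -- | -- | -- | --------- | -- | -
F | F | F | F |    F    |    F    |              F              |              T               |    F    |    T     | T  | T  | T  |     T     | T  | T
F | F | F | T |    T    |    F    |              F              |              T               |    T    |    F     | T  | T  | T  |     T     | F  | T
F | F | T | F |    F    |    T    |              F              |              T               |    F    |    T     | T  | F  | T  |     F     | T  | T
F | F | T | T |    T    |    T    |              F              |              T               |    T    |    F     | T  | F  | T  |     F     | F  | T
F | T | F | F |    T    |    T    |              F              |              T               |    T    |    F     | T  | T  | F  |     F     | T  | T
F | T | F | T |    F    |    T    |              F              |              T               |    F    |    T     | T  | T  | F  |     F     | F  | T
F | T | T | F |    T    |    T    |              F              |              T               |    T    |    F     | T  | F  | F  |     F     | T  | T
F | T | T | T |    F    |    T    |              F              |              T               |    F    |    T     | T  | F  | F  |     F     | F  | T
T | F | F | F |    F    |    F    |              F              |              T               |    F    |    T     | F  | T  | T  |     T     | T  | T
T | F | F | T |    T    |    F    |              F              |              T               |    T    |    F     | F  | T  | T  |     T     | F  | T
T | F | T | F |    F    |    T    |              F              |              T               |    F    |    T     | F  | F  | T  |     F     | T  | T
T | F | T | T |    T    |    T    |              T              |              F               |    T    |    F     | F  | F  | T  |     F     | F  | T
T | T | F | F |    T    |    T    |              F              |              T               |    T    |    F     | F  | T  | F  |     F     | T  | T
T | T | F | T |    F    |    T    |              F              |              T               |    F    |    T     | F  | T  | F  |     F     | F  | T
T | T | T | F |    T    |    T    |              F              |              T               |    T    |    F     | F  | F  | F  |     F     | T  | T
T | T | T | T |    F    |    T    |              F              |              T               |    F    |    T     | F  | F  | F  |     F     | F  | T
Every row is T, so the formula is a tautology.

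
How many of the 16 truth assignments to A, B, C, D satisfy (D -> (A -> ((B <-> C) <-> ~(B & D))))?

A  B  C  D  |  (B <-> C)  (B & D)  ~(B & D)  ((B <-> C) <-> ~(B & D))  φ
1  1  1  1  |      1         1        0                 0              0
1  1  1  0  |      1         0        1                 1              1
1  1  0  1  |      0         1        0                 1              1
1  1  0  0  |      0         0        1                 0              1
1  0  1  1  |      0         0        1                 0              0
1  0  1  0  |      0         0        1                 0              1
1  0  0  1  |      1         0        1                 1              1
1  0  0  0  |      1         0        1                 1              1
0  1  1  1  |      1         1        0                 0              1
0  1  1  0  |      1         0        1                 1              1
0  1  0  1  |      0         1        0                 1              1
0  1  0  0  |      0         0        1                 0              1
0  0  1  1  |      0         0        1                 0              1
0  0  1  0  |      0         0        1                 0              1
0  0  0  1  |      1         0        1                 1              1
0  0  0  0  |      1         0        1                 1              1
The formula is true on 14 of the 16 rows.

14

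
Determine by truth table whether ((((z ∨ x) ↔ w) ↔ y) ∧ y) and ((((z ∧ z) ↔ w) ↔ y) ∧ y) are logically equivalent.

not equivalent

x | y | z | w || φ | ψ
1 | 1 | 1 | 1 || 1 | 1
1 | 1 | 1 | 0 || 0 | 0
1 | 1 | 0 | 1 || 1 | 0
1 | 1 | 0 | 0 || 0 | 1
1 | 0 | 1 | 1 || 0 | 0
1 | 0 | 1 | 0 || 0 | 0
1 | 0 | 0 | 1 || 0 | 0
1 | 0 | 0 | 0 || 0 | 0
0 | 1 | 1 | 1 || 1 | 1
0 | 1 | 1 | 0 || 0 | 0
0 | 1 | 0 | 1 || 0 | 0
0 | 1 | 0 | 0 || 1 | 1
0 | 0 | 1 | 1 || 0 | 0
0 | 0 | 1 | 0 || 0 | 0
0 | 0 | 0 | 1 || 0 | 0
0 | 0 | 0 | 0 || 0 | 0
The columns differ at x=1, y=1, z=0, w=1 (φ=1, ψ=0), so they are not equivalent.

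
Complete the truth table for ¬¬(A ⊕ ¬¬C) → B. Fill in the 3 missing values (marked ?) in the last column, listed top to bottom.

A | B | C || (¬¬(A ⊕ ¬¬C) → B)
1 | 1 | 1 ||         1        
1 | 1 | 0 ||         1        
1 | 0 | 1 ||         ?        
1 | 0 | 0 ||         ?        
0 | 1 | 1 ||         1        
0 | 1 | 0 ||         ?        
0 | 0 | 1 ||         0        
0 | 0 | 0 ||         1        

Row A=1, B=0, C=1: ¬¬(A ⊕ ¬¬C) = 0, so (¬¬(A ⊕ ¬¬C) → B) = 1.
Row A=1, B=0, C=0: ¬¬(A ⊕ ¬¬C) = 1, so (¬¬(A ⊕ ¬¬C) → B) = 0.
Row A=0, B=1, C=0: ¬¬(A ⊕ ¬¬C) = 0, so (¬¬(A ⊕ ¬¬C) → B) = 1.

1, 0, 1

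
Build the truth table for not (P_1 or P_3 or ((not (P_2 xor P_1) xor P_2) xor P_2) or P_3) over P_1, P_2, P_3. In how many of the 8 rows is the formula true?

P_1  P_2  P_3  |  (P_2 xor P_1)  not (P_2 xor P_1)  (not (P_2 xor P_1) xor P_2)  φ
 0    0    0   |        0                1                       1               0
 0    0    1   |        0                1                       1               0
 0    1    0   |        1                0                       1               1
 0    1    1   |        1                0                       1               0
 1    0    0   |        1                0                       0               0
 1    0    1   |        1                0                       0               0
 1    1    0   |        0                1                       0               0
 1    1    1   |        0                1                       0               0
The formula is true on 1 of the 8 rows.

1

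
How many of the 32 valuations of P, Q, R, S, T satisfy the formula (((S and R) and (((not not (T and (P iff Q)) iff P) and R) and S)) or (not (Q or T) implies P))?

P  Q  R  S  T  |  φ
0  0  0  0  0  |  0
0  0  0  0  1  |  1
0  0  0  1  0  |  0
0  0  0  1  1  |  1
0  0  1  0  0  |  0
0  0  1  0  1  |  1
0  0  1  1  0  |  1
0  0  1  1  1  |  1
0  1  0  0  0  |  1
0  1  0  0  1  |  1
0  1  0  1  0  |  1
0  1  0  1  1  |  1
0  1  1  0  0  |  1
0  1  1  0  1  |  1
0  1  1  1  0  |  1
0  1  1  1  1  |  1
1  0  0  0  0  |  1
1  0  0  0  1  |  1
1  0  0  1  0  |  1
1  0  0  1  1  |  1
1  0  1  0  0  |  1
1  0  1  0  1  |  1
1  0  1  1  0  |  1
1  0  1  1  1  |  1
1  1  0  0  0  |  1
1  1  0  0  1  |  1
1  1  0  1  0  |  1
1  1  0  1  1  |  1
1  1  1  0  0  |  1
1  1  1  0  1  |  1
1  1  1  1  0  |  1
1  1  1  1  1  |  1
The formula is true on 29 of the 32 rows.

29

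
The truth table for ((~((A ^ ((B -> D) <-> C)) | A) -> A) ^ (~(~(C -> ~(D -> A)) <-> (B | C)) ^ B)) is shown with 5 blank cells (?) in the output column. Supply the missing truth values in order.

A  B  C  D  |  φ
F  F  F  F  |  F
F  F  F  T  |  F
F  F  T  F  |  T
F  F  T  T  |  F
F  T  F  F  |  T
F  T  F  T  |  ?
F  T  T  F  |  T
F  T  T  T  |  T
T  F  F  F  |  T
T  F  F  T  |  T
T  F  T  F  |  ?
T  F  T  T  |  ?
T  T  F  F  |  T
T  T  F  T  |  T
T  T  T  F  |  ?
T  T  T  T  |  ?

Row A=F, B=T, C=F, D=T: (~((A ^ ((B -> D) <-> C)) | A) -> A) = F, (~(~(C -> ~(D -> A)) <-> (B | C)) ^ B) = F, so the formula = F.
Row A=T, B=F, C=T, D=F: (~((A ^ ((B -> D) <-> C)) | A) -> A) = T, (~(~(C -> ~(D -> A)) <-> (B | C)) ^ B) = F, so the formula = T.
Row A=T, B=F, C=T, D=T: (~((A ^ ((B -> D) <-> C)) | A) -> A) = T, (~(~(C -> ~(D -> A)) <-> (B | C)) ^ B) = F, so the formula = T.
Row A=T, B=T, C=T, D=F: (~((A ^ ((B -> D) <-> C)) | A) -> A) = T, (~(~(C -> ~(D -> A)) <-> (B | C)) ^ B) = T, so the formula = F.
Row A=T, B=T, C=T, D=T: (~((A ^ ((B -> D) <-> C)) | A) -> A) = T, (~(~(C -> ~(D -> A)) <-> (B | C)) ^ B) = T, so the formula = F.

F, T, T, F, F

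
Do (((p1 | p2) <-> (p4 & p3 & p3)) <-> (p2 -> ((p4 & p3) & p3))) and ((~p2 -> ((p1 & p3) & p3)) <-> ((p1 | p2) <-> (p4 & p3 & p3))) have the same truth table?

p1 | p2 | p3 | p4 | φ | ψ
-- | -- | -- | -- | - | -
T  | T  | T  | T  | T | T
T  | T  | T  | F  | T | F
T  | T  | F  | T  | T | F
T  | T  | F  | F  | T | F
T  | F  | T  | T  | T | T
T  | F  | T  | F  | F | F
T  | F  | F  | T  | F | T
T  | F  | F  | F  | F | T
F  | T  | T  | T  | T | T
F  | T  | T  | F  | T | F
F  | T  | F  | T  | T | F
F  | T  | F  | F  | T | F
F  | F  | T  | T  | F | T
F  | F  | T  | F  | T | F
F  | F  | F  | T  | T | F
F  | F  | F  | F  | T | F
The columns differ at p1=T, p2=T, p3=T, p4=F (φ=T, ψ=F), so they are not equivalent.

not equivalent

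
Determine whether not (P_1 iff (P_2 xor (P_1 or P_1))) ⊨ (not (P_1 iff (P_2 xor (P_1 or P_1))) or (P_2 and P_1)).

P_1  P_2  |  φ  ψ
 1    1   |  1  1
 1    0   |  0  0
 0    1   |  1  1
 0    0   |  0  0
In every row where φ is true, ψ is also true, so φ ⊨ ψ.

yes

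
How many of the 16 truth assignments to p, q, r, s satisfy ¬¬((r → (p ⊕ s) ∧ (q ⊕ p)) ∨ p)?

p  q  r  s  |  (p ⊕ s)  (q ⊕ p)  ((p ⊕ s) ∧ (q ⊕ p))  (r → ((p ⊕ s) ∧ (q ⊕ p)))  φ
T  T  T  T  |     F        F              F                       F              T
T  T  T  F  |     T        F              F                       F              T
T  T  F  T  |     F        F              F                       T              T
T  T  F  F  |     T        F              F                       T              T
T  F  T  T  |     F        T              F                       F              T
T  F  T  F  |     T        T              T                       T              T
T  F  F  T  |     F        T              F                       T              T
T  F  F  F  |     T        T              T                       T              T
F  T  T  T  |     T        T              T                       T              T
F  T  T  F  |     F        T              F                       F              F
F  T  F  T  |     T        T              T                       T              T
F  T  F  F  |     F        T              F                       T              T
F  F  T  T  |     T        F              F                       F              F
F  F  T  F  |     F        F              F                       F              F
F  F  F  T  |     T        F              F                       T              T
F  F  F  F  |     F        F              F                       T              T
The formula is true on 13 of the 16 rows.

13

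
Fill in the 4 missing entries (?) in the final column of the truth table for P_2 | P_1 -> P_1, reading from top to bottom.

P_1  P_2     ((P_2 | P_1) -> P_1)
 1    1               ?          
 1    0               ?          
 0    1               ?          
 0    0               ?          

Row P_1=1, P_2=1: (P_2 | P_1) = 1, so ((P_2 | P_1) -> P_1) = 1.
Row P_1=1, P_2=0: (P_2 | P_1) = 1, so ((P_2 | P_1) -> P_1) = 1.
Row P_1=0, P_2=1: (P_2 | P_1) = 1, so ((P_2 | P_1) -> P_1) = 0.
Row P_1=0, P_2=0: (P_2 | P_1) = 0, so ((P_2 | P_1) -> P_1) = 1.

1, 1, 0, 1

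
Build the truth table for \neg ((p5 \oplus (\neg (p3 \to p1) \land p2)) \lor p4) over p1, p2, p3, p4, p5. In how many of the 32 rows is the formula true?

8

p1 | p2 | p3 | p4 | p5 | φ
-- | -- | -- | -- | -- | -
T  | T  | T  | T  | T  | F
T  | T  | T  | T  | F  | F
T  | T  | T  | F  | T  | F
T  | T  | T  | F  | F  | T
T  | T  | F  | T  | T  | F
T  | T  | F  | T  | F  | F
T  | T  | F  | F  | T  | F
T  | T  | F  | F  | F  | T
T  | F  | T  | T  | T  | F
T  | F  | T  | T  | F  | F
T  | F  | T  | F  | T  | F
T  | F  | T  | F  | F  | T
T  | F  | F  | T  | T  | F
T  | F  | F  | T  | F  | F
T  | F  | F  | F  | T  | F
T  | F  | F  | F  | F  | T
F  | T  | T  | T  | T  | F
F  | T  | T  | T  | F  | F
F  | T  | T  | F  | T  | T
F  | T  | T  | F  | F  | F
F  | T  | F  | T  | T  | F
F  | T  | F  | T  | F  | F
F  | T  | F  | F  | T  | F
F  | T  | F  | F  | F  | T
F  | F  | T  | T  | T  | F
F  | F  | T  | T  | F  | F
F  | F  | T  | F  | T  | F
F  | F  | T  | F  | F  | T
F  | F  | F  | T  | T  | F
F  | F  | F  | T  | F  | F
F  | F  | F  | F  | T  | F
F  | F  | F  | F  | F  | T
The formula is true on 8 of the 32 rows.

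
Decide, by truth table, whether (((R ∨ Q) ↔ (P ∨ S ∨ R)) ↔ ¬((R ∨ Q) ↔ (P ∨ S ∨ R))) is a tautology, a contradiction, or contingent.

P | Q | R | S || (R ∨ Q) | (P ∨ S ∨ R) | ((R ∨ Q) ↔ (P ∨ S ∨ R)) | ¬((R ∨ Q) ↔ (P ∨ S ∨ R)) | φ
0 | 0 | 0 | 0 ||    0    |      0      |            1            |            0             | 0
0 | 0 | 0 | 1 ||    0    |      1      |            0            |            1             | 0
0 | 0 | 1 | 0 ||    1    |      1      |            1            |            0             | 0
0 | 0 | 1 | 1 ||    1    |      1      |            1            |            0             | 0
0 | 1 | 0 | 0 ||    1    |      0      |            0            |            1             | 0
0 | 1 | 0 | 1 ||    1    |      1      |            1            |            0             | 0
0 | 1 | 1 | 0 ||    1    |      1      |            1            |            0             | 0
0 | 1 | 1 | 1 ||    1    |      1      |            1            |            0             | 0
1 | 0 | 0 | 0 ||    0    |      1      |            0            |            1             | 0
1 | 0 | 0 | 1 ||    0    |      1      |            0            |            1             | 0
1 | 0 | 1 | 0 ||    1    |      1      |            1            |            0             | 0
1 | 0 | 1 | 1 ||    1    |      1      |            1            |            0             | 0
1 | 1 | 0 | 0 ||    1    |      1      |            1            |            0             | 0
1 | 1 | 0 | 1 ||    1    |      1      |            1            |            0             | 0
1 | 1 | 1 | 0 ||    1    |      1      |            1            |            0             | 0
1 | 1 | 1 | 1 ||    1    |      1      |            1            |            0             | 0
Every row is 0, so the formula is a contradiction.

contradiction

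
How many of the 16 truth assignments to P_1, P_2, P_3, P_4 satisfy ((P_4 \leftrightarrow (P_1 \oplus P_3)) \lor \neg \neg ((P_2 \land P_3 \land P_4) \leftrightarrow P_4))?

13

P_1 | P_2 | P_3 | P_4 || φ
 0  |  0  |  0  |  0  || 1
 0  |  0  |  0  |  1  || 0
 0  |  0  |  1  |  0  || 1
 0  |  0  |  1  |  1  || 1
 0  |  1  |  0  |  0  || 1
 0  |  1  |  0  |  1  || 0
 0  |  1  |  1  |  0  || 1
 0  |  1  |  1  |  1  || 1
 1  |  0  |  0  |  0  || 1
 1  |  0  |  0  |  1  || 1
 1  |  0  |  1  |  0  || 1
 1  |  0  |  1  |  1  || 0
 1  |  1  |  0  |  0  || 1
 1  |  1  |  0  |  1  || 1
 1  |  1  |  1  |  0  || 1
 1  |  1  |  1  |  1  || 1
The formula is true on 13 of the 16 rows.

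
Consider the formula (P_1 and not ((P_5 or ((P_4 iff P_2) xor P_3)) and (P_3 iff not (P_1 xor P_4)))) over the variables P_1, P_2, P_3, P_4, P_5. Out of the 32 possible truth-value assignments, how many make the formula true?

10

 P_1    P_2    P_3    P_4    P_5   |    φ  
False  False  False  False  False  |  False
False  False  False  False   True  |  False
False  False  False   True  False  |  False
False  False  False   True   True  |  False
False  False   True  False  False  |  False
False  False   True  False   True  |  False
False  False   True   True  False  |  False
False  False   True   True   True  |  False
False   True  False  False  False  |  False
False   True  False  False   True  |  False
False   True  False   True  False  |  False
False   True  False   True   True  |  False
False   True   True  False  False  |  False
False   True   True  False   True  |  False
False   True   True   True  False  |  False
False   True   True   True   True  |  False
 True  False  False  False  False  |  False
 True  False  False  False   True  |  False
 True  False  False   True  False  |   True
 True  False  False   True   True  |   True
 True  False   True  False  False  |   True
 True  False   True  False   True  |   True
 True  False   True   True  False  |  False
 True  False   True   True   True  |  False
 True   True  False  False  False  |   True
 True   True  False  False   True  |  False
 True   True  False   True  False  |   True
 True   True  False   True   True  |   True
 True   True   True  False  False  |   True
 True   True   True  False   True  |   True
 True   True   True   True  False  |   True
 True   True   True   True   True  |  False
The formula is true on 10 of the 32 rows.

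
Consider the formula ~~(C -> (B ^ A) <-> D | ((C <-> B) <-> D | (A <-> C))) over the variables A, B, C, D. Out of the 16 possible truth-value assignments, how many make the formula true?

A | B | C | D || φ
T | T | T | T || F
T | T | T | F || F
T | T | F | T || T
T | T | F | F || T
T | F | T | T || T
T | F | T | F || F
T | F | F | T || T
T | F | F | F || F
F | T | T | T || T
F | T | T | F || F
F | T | F | T || T
F | T | F | F || F
F | F | T | T || F
F | F | T | F || F
F | F | F | T || T
F | F | F | F || T
The formula is true on 8 of the 16 rows.

8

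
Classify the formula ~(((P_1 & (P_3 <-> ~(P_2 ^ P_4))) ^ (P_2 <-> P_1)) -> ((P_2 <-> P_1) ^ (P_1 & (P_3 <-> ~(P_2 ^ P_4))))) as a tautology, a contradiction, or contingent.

contradiction

P_1 | P_2 | P_3 | P_4 || (P_2 ^ P_4) | ~(P_2 ^ P_4) | (P_3 <-> ~(P_2 ^ P_4)) | (P_2 <-> P_1) | φ
 T  |  T  |  T  |  T  ||      F      |      T       |           T            |       T       | F
 T  |  T  |  T  |  F  ||      T      |      F       |           F            |       T       | F
 T  |  T  |  F  |  T  ||      F      |      T       |           F            |       T       | F
 T  |  T  |  F  |  F  ||      T      |      F       |           T            |       T       | F
 T  |  F  |  T  |  T  ||      T      |      F       |           F            |       F       | F
 T  |  F  |  T  |  F  ||      F      |      T       |           T            |       F       | F
 T  |  F  |  F  |  T  ||      T      |      F       |           T            |       F       | F
 T  |  F  |  F  |  F  ||      F      |      T       |           F            |       F       | F
 F  |  T  |  T  |  T  ||      F      |      T       |           T            |       F       | F
 F  |  T  |  T  |  F  ||      T      |      F       |           F            |       F       | F
 F  |  T  |  F  |  T  ||      F      |      T       |           F            |       F       | F
 F  |  T  |  F  |  F  ||      T      |      F       |           T            |       F       | F
 F  |  F  |  T  |  T  ||      T      |      F       |           F            |       T       | F
 F  |  F  |  T  |  F  ||      F      |      T       |           T            |       T       | F
 F  |  F  |  F  |  T  ||      T      |      F       |           T            |       T       | F
 F  |  F  |  F  |  F  ||      F      |      T       |           F            |       T       | F
Every row is F, so the formula is a contradiction.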